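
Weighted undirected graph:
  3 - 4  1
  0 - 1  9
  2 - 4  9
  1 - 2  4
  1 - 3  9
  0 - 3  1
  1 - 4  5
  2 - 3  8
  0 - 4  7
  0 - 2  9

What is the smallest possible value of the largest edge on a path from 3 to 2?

5

Comparing a few candidate routes:
3 - 4 - 2: max(1, 9) = 9
3 - 0 - 4 - 1 - 2: max(1, 7, 5, 4) = 7
3 - 2: max(8) = 8
3 - 4 - 1 - 2: max(1, 5, 4) = 5
3 - 4 - 1 - 0 - 2: max(1, 5, 9, 9) = 9
The minimum achievable maximum is 5.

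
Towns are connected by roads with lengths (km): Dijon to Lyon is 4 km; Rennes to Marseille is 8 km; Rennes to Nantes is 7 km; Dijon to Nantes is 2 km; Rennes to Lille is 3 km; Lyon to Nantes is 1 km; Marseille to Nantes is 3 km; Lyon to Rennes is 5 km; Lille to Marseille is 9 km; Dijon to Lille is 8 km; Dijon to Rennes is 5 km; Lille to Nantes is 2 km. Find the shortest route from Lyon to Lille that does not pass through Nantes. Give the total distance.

Candidate routes:
Lyon - Rennes - Marseille - Lille: 5 + 8 + 9 = 22
Lyon - Dijon - Rennes - Marseille - Lille: 4 + 5 + 8 + 9 = 26
Lyon - Dijon - Lille: 4 + 8 = 12
Lyon - Rennes - Dijon - Lille: 5 + 5 + 8 = 18
Lyon - Dijon - Rennes - Lille: 4 + 5 + 3 = 12
Lyon - Rennes - Lille: 5 + 3 = 8
Best route has total 8 km.

8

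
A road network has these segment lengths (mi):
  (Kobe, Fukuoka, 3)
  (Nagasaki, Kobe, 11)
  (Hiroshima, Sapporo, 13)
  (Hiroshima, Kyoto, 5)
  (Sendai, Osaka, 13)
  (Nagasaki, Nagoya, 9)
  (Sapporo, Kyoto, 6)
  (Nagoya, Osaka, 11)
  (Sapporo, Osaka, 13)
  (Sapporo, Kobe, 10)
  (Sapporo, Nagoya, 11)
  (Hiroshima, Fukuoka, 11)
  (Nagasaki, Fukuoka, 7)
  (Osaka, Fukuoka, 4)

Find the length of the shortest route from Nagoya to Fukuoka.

Checking several routes:
Nagoya-Nagasaki-Fukuoka: 9 + 7 = 16
Nagoya-Nagasaki-Kobe-Fukuoka: 9 + 11 + 3 = 23
Nagoya-Sapporo-Kobe-Fukuoka: 11 + 10 + 3 = 24
Nagoya-Osaka-Fukuoka: 11 + 4 = 15
Shortest: 15 mi.

15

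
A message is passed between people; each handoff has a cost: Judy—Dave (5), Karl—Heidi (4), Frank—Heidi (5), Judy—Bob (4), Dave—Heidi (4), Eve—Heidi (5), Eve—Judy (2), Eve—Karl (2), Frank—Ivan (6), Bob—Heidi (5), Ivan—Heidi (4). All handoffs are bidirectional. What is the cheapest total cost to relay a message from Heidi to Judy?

Routes from Heidi to Judy:
Heidi -> Dave -> Judy: 4 + 5 = 9
Heidi -> Bob -> Judy: 5 + 4 = 9
Heidi -> Karl -> Eve -> Judy: 4 + 2 + 2 = 8
Heidi -> Eve -> Judy: 5 + 2 = 7
Best route has total 7.

7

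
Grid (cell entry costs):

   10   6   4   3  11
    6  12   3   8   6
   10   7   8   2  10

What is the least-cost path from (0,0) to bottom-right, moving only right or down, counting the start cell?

Take (0,0) (0,1) (0,2) (0,3) (1,3) (2,3) (2,4) for a total of 10 + 6 + 4 + 3 + 8 + 2 + 10 = 43.
For comparison, the top-then-right route costs 50.

43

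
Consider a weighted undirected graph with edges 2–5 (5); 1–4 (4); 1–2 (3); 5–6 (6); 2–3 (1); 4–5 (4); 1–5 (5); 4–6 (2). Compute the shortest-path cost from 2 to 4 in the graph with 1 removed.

9

Paths from 2 to 4 avoiding 1:
2 → 5 → 6 → 4: 5 + 6 + 2 = 13
2 → 5 → 4: 5 + 4 = 9
Shortest: 9.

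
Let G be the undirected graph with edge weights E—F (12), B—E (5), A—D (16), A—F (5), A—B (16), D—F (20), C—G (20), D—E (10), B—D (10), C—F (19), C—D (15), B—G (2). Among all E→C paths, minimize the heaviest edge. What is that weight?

Comparing a few candidate routes:
E-D-C: max(10, 15) = 15
E-F-A-B-D-C: max(12, 5, 16, 10, 15) = 16
E-B-A-D-C: max(5, 16, 16, 15) = 16
E-B-D-C: max(5, 10, 15) = 15
E-D-A-F-C: max(10, 16, 5, 19) = 19
E-F-A-D-C: max(12, 5, 16, 15) = 16
Smallest bottleneck: 15.

15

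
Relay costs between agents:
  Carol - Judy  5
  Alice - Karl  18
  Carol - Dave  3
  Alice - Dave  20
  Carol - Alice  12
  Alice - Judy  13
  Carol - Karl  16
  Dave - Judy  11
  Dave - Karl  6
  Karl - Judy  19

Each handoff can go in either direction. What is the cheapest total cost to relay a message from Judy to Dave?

8

Checking several routes:
Judy→Karl→Dave: 19 + 6 = 25
Judy→Carol→Dave: 5 + 3 = 8
Judy→Dave: 11
Best route has total 8.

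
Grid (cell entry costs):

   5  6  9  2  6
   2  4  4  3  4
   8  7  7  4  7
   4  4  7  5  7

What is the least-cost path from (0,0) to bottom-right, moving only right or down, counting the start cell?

34

Best path: [0,0] -> [1,0] -> [1,1] -> [1,2] -> [1,3] -> [2,3] -> [3,3] -> [3,4]
Cost: 5 + 2 + 4 + 4 + 3 + 4 + 5 + 7 = 34
(Top row then right column would cost 46.)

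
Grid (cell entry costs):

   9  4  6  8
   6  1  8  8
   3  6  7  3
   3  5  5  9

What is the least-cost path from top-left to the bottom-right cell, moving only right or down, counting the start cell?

Cheapest: (0,0) → (0,1) → (1,1) → (2,1) → (2,2) → (2,3) → (3,3)
  9 + 4 + 1 + 6 + 7 + 3 + 9 = 39
(Top row then right column would cost 47.)

39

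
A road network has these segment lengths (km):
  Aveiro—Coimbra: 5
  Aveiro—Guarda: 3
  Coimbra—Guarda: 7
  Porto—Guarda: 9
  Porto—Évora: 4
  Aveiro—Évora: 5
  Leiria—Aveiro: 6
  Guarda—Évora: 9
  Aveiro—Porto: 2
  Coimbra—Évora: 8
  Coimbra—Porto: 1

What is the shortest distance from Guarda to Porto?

5

A few of the Guarda→Porto routes:
Guarda→Aveiro→Porto: 3 + 2 = 5
Guarda→Aveiro→Coimbra→Porto: 3 + 5 + 1 = 9
Guarda→Porto: 9
Guarda→Coimbra→Porto: 7 + 1 = 8
The minimum is 5 km.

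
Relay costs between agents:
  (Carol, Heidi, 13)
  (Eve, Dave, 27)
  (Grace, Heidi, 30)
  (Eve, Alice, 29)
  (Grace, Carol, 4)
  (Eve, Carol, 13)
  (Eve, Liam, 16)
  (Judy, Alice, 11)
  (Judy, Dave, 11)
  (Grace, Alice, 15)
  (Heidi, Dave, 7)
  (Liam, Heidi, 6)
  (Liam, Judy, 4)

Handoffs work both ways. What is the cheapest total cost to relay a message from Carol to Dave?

20

Comparing a few candidate routes:
Carol -> Heidi -> Liam -> Judy -> Dave: 13 + 6 + 4 + 11 = 34
Carol -> Grace -> Alice -> Judy -> Dave: 4 + 15 + 11 + 11 = 41
Carol -> Heidi -> Dave: 13 + 7 = 20
Carol -> Eve -> Dave: 13 + 27 = 40
Shortest: 20.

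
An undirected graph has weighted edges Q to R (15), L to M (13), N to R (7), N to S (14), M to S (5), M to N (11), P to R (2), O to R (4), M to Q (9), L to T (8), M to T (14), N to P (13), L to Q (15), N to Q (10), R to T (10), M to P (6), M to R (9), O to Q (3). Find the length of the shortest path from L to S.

Checking several routes:
L→M→S: 13 + 5 = 18
L→T→M→S: 8 + 14 + 5 = 27
L→T→R→M→S: 8 + 10 + 9 + 5 = 32
L→Q→M→S: 15 + 9 + 5 = 29
L→T→R→P→M→S: 8 + 10 + 2 + 6 + 5 = 31
Shortest: 18.

18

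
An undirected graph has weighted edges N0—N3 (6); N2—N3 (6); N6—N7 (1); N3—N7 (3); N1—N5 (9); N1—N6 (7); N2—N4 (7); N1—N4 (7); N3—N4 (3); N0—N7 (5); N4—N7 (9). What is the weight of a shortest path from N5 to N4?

Some routes from N5 to N4:
N5 - N1 - N6 - N7 - N4: 9 + 7 + 1 + 9 = 26
N5 - N1 - N6 - N7 - N3 - N4: 9 + 7 + 1 + 3 + 3 = 23
N5 - N1 - N4: 9 + 7 = 16
Best route has total 16.

16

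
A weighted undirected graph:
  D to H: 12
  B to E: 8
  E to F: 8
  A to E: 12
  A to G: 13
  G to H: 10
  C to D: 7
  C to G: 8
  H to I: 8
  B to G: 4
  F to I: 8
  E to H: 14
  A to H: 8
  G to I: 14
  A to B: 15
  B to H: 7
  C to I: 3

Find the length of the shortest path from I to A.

Some routes from I to A:
I -> C -> G -> A: 3 + 8 + 13 = 24
I -> H -> A: 8 + 8 = 16
I -> F -> E -> A: 8 + 8 + 12 = 28
I -> G -> A: 14 + 13 = 27
Shortest: 16.

16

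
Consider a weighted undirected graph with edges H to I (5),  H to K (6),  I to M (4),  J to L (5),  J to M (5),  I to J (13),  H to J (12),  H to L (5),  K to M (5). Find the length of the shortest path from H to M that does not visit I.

11

Paths from H to M avoiding I:
H-K-M: 6 + 5 = 11
H-L-J-M: 5 + 5 + 5 = 15
H-J-M: 12 + 5 = 17
Shortest: 11.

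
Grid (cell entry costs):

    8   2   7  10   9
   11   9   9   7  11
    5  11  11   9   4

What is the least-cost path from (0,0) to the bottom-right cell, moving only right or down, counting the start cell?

46

Path [0,0] -> [0,1] -> [0,2] -> [1,2] -> [1,3] -> [2,3] -> [2,4]: 8 + 2 + 7 + 9 + 7 + 9 + 4 = 46.
For comparison, the top-then-right route costs 51.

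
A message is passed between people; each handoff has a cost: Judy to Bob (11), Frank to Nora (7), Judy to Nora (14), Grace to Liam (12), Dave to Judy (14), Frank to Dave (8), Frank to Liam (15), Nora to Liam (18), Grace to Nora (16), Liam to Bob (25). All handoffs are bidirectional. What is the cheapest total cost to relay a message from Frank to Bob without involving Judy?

40

Routes from Frank to Bob avoiding Judy:
Frank → Liam → Bob: 15 + 25 = 40
Frank → Nora → Liam → Bob: 7 + 18 + 25 = 50
Frank → Nora → Grace → Liam → Bob: 7 + 16 + 12 + 25 = 60
The minimum is 40.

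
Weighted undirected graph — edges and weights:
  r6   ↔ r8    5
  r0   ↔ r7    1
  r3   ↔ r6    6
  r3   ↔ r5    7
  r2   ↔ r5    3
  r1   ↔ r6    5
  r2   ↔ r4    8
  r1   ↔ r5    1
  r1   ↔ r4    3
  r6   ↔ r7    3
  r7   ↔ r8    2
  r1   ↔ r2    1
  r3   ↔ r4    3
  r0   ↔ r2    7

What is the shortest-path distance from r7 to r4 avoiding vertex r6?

12

Checking several routes:
r7 - r0 - r2 - r4: 1 + 7 + 8 = 16
r7 - r0 - r2 - r1 - r4: 1 + 7 + 1 + 3 = 12
r7 - r0 - r2 - r5 - r1 - r4: 1 + 7 + 3 + 1 + 3 = 15
r7 - r0 - r2 - r1 - r5 - r3 - r4: 1 + 7 + 1 + 1 + 7 + 3 = 20
Best route has total 12.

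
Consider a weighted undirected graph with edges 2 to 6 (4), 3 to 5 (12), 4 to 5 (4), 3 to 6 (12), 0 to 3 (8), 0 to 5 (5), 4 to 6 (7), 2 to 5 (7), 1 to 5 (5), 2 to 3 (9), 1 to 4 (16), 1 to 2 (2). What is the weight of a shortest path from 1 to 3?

11

A few of the 1→3 routes:
1 - 5 - 3: 5 + 12 = 17
1 - 2 - 3: 2 + 9 = 11
1 - 5 - 2 - 3: 5 + 7 + 9 = 21
1 - 2 - 6 - 3: 2 + 4 + 12 = 18
1 - 5 - 0 - 3: 5 + 5 + 8 = 18
1 - 2 - 5 - 3: 2 + 7 + 12 = 21
Shortest: 11.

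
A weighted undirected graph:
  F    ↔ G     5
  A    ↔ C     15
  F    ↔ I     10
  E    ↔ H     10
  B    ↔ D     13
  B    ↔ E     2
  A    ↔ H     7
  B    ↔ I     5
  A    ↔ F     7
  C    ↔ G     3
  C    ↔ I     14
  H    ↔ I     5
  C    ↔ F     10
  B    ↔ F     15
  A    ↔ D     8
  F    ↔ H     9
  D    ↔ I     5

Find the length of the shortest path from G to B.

Some routes from G to B:
G - F - H - E - B: 5 + 9 + 10 + 2 = 26
G - F - H - I - B: 5 + 9 + 5 + 5 = 24
G - F - B: 5 + 15 = 20
G - C - I - B: 3 + 14 + 5 = 22
G - F - I - B: 5 + 10 + 5 = 20
The minimum is 20.

20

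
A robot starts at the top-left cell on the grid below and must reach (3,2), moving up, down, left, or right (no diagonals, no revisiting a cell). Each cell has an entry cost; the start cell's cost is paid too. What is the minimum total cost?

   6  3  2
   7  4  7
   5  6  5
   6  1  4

One optimal route is (0,0)→(0,1)→(1,1)→(2,1)→(3,1)→(3,2).
Its cost is 6 + 3 + 4 + 6 + 1 + 4 = 24.

24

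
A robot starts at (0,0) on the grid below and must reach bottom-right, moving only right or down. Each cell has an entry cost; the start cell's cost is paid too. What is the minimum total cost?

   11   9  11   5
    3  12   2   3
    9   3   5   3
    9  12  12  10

Best path: [0,0]→[1,0]→[1,1]→[1,2]→[1,3]→[2,3]→[3,3]
Cost: 11 + 3 + 12 + 2 + 3 + 3 + 10 = 44
(Top row then right column would cost 52.)

44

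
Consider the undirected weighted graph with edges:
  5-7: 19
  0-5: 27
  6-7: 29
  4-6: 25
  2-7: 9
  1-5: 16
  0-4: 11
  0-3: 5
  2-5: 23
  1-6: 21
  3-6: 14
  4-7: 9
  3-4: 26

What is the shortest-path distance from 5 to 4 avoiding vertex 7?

Some routes from 5 to 4 avoiding 7:
5→0→4: 27 + 11 = 38
5→0→3→4: 27 + 5 + 26 = 58
5→1→6→3→0→4: 16 + 21 + 14 + 5 + 11 = 67
5→1→6→4: 16 + 21 + 25 = 62
5→0→3→6→4: 27 + 5 + 14 + 25 = 71
The minimum is 38.

38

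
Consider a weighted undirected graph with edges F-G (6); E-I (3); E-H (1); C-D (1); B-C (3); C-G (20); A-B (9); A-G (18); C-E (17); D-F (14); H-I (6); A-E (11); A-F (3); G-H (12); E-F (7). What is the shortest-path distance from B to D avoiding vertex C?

Comparing a few candidate routes:
B -> A -> F -> D: 9 + 3 + 14 = 26
B -> A -> G -> F -> D: 9 + 18 + 6 + 14 = 47
B -> A -> E -> F -> D: 9 + 11 + 7 + 14 = 41
Best route has total 26.

26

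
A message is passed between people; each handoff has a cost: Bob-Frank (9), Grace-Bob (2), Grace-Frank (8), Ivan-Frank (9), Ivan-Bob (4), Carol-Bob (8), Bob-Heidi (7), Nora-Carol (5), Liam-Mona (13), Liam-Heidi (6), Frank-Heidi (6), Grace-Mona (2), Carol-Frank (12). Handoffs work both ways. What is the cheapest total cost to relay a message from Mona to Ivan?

8

A few of the Mona→Ivan routes:
Mona → Grace → Bob → Ivan: 2 + 2 + 4 = 8
Mona → Grace → Bob → Heidi → Frank → Ivan: 2 + 2 + 7 + 6 + 9 = 26
Mona → Grace → Frank → Heidi → Bob → Ivan: 2 + 8 + 6 + 7 + 4 = 27
Mona → Grace → Frank → Bob → Ivan: 2 + 8 + 9 + 4 = 23
Mona → Grace → Bob → Frank → Ivan: 2 + 2 + 9 + 9 = 22
Mona → Grace → Frank → Ivan: 2 + 8 + 9 = 19
Shortest: 8.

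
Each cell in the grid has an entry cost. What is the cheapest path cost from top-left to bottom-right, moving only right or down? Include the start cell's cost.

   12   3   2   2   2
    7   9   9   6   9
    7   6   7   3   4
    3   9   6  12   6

38

One optimal route is r0c0 → r0c1 → r0c2 → r0c3 → r1c3 → r2c3 → r2c4 → r3c4.
Its cost is 12 + 3 + 2 + 2 + 6 + 3 + 4 + 6 = 38.
For comparison, the top-then-right route costs 40.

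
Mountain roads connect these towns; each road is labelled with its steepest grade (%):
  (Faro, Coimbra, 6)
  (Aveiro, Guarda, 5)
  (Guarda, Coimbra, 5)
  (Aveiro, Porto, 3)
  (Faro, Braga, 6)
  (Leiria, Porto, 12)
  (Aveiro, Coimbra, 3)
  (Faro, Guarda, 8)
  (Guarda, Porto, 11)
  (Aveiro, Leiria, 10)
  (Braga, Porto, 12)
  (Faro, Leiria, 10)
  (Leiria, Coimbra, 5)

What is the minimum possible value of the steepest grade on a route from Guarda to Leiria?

5

Some routes from Guarda to Leiria:
Guarda-Faro-Coimbra-Aveiro-Leiria: max(8, 6, 3, 10) = 10
Guarda-Faro-Coimbra-Leiria: max(8, 6, 5) = 8
Guarda-Aveiro-Leiria: max(5, 10) = 10
Guarda-Coimbra-Leiria: max(5, 5) = 5
Guarda-Faro-Leiria: max(8, 10) = 10
Guarda-Aveiro-Coimbra-Leiria: max(5, 3, 5) = 5
Smallest bottleneck: 5%.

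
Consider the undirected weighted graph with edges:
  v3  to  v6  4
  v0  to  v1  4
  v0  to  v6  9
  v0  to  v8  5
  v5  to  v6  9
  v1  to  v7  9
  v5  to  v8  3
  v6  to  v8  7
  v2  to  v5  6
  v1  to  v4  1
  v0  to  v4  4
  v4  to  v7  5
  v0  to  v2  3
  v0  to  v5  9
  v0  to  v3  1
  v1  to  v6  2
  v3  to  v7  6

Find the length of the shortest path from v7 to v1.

Comparing a few candidate routes:
v7→v3→v0→v1: 6 + 1 + 4 = 11
v7→v1: 9
v7→v4→v1: 5 + 1 = 6
Best route has total 6.

6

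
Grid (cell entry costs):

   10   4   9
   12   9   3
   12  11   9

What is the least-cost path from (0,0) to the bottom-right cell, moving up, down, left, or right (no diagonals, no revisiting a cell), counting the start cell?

Take r0c0 r0c1 r0c2 r1c2 r2c2 for a total of 10 + 4 + 9 + 3 + 9 = 35.

35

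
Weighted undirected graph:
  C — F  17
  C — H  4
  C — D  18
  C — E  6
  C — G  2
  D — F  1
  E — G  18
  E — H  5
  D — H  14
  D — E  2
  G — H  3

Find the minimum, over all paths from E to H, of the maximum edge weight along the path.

Comparing a few candidate routes:
E -> H: max(5) = 5
E -> D -> F -> C -> H: max(2, 1, 17, 4) = 17
E -> C -> H: max(6, 4) = 6
E -> C -> F -> D -> H: max(6, 17, 1, 14) = 17
E -> D -> H: max(2, 14) = 14
E -> C -> G -> H: max(6, 2, 3) = 6
Best route has worst link 5.

5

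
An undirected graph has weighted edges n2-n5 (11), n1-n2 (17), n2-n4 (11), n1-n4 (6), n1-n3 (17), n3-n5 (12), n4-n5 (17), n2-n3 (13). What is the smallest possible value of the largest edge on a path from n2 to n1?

11

Comparing a few candidate routes:
n2-n5-n3-n1: max(11, 12, 17) = 17
n2-n5-n4-n1: max(11, 17, 6) = 17
n2-n4-n1: max(11, 6) = 11
n2-n4-n5-n3-n1: max(11, 17, 12, 17) = 17
n2-n3-n1: max(13, 17) = 17
n2-n1: max(17) = 17
The minimum achievable maximum is 11.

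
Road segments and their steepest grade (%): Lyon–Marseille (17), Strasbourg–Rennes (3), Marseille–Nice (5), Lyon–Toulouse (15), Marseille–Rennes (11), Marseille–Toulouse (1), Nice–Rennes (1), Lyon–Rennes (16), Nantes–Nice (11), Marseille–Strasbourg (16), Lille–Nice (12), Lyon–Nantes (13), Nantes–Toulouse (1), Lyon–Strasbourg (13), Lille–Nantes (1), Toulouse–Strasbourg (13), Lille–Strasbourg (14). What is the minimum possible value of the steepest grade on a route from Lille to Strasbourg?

5

Checking several routes:
Lille - Nantes - Toulouse - Marseille - Nice - Rennes - Strasbourg: max(1, 1, 1, 5, 1, 3) = 5
Lille - Nice - Rennes - Strasbourg: max(12, 1, 3) = 12
Lille - Nantes - Nice - Marseille - Rennes - Strasbourg: max(1, 11, 5, 11, 3) = 11
Lille - Nantes - Toulouse - Marseille - Rennes - Strasbourg: max(1, 1, 1, 11, 3) = 11
Lille - Nantes - Nice - Rennes - Strasbourg: max(1, 11, 1, 3) = 11
Best route has worst link 5%.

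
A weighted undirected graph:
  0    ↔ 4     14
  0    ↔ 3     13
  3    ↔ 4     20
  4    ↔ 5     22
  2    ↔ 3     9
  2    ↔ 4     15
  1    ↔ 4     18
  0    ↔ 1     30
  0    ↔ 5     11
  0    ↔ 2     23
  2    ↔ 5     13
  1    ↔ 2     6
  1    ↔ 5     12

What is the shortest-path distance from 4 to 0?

A few of the 4→0 routes:
4→2→0: 15 + 23 = 38
4→0: 14
4→5→0: 22 + 11 = 33
4→2→3→0: 15 + 9 + 13 = 37
4→3→0: 20 + 13 = 33
4→2→5→0: 15 + 13 + 11 = 39
Shortest: 14.

14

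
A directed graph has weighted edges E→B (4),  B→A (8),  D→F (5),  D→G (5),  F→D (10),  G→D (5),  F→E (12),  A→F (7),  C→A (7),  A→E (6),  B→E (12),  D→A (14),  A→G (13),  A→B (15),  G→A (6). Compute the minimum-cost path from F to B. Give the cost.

Checking several routes:
F→D→A→E→B: 10 + 14 + 6 + 4 = 34
F→D→G→A→E→B: 10 + 5 + 6 + 6 + 4 = 31
F→E→B: 12 + 4 = 16
F→D→G→A→B: 10 + 5 + 6 + 15 = 36
The minimum is 16.

16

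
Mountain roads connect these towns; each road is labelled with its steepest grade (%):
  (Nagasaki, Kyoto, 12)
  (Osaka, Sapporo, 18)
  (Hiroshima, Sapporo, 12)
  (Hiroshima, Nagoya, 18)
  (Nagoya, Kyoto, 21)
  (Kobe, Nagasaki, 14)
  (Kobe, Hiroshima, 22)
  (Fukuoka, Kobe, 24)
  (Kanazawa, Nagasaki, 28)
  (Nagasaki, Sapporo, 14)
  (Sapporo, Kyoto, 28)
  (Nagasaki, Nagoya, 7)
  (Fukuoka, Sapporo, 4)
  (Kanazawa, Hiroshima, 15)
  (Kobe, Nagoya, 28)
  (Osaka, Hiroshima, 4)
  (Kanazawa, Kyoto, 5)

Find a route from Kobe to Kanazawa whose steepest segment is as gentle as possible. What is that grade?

14

A few of the Kobe→Kanazawa routes:
Kobe→Nagasaki→Kyoto→Kanazawa: max(14, 12, 5) = 14
Kobe→Nagasaki→Sapporo→Hiroshima→Kanazawa: max(14, 14, 12, 15) = 15
Kobe→Nagasaki→Sapporo→Osaka→Hiroshima→Nagoya→Kyoto→Kanazawa: max(14, 14, 18, 4, 18, 21, 5) = 21
Kobe→Nagasaki→Sapporo→Osaka→Hiroshima→Kanazawa: max(14, 14, 18, 4, 15) = 18
Kobe→Nagasaki→Nagoya→Hiroshima→Kanazawa: max(14, 7, 18, 15) = 18
The minimum achievable maximum is 14%.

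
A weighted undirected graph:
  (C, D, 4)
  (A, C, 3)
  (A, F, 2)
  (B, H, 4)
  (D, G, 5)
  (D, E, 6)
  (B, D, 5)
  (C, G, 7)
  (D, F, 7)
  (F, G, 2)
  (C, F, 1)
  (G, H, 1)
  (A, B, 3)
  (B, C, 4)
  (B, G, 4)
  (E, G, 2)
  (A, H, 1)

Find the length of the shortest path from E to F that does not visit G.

11

Checking several routes:
E - D - B - H - A - F: 6 + 5 + 4 + 1 + 2 = 18
E - D - B - A - F: 6 + 5 + 3 + 2 = 16
E - D - F: 6 + 7 = 13
E - D - C - F: 6 + 4 + 1 = 11
E - D - B - C - F: 6 + 5 + 4 + 1 = 16
E - D - C - A - F: 6 + 4 + 3 + 2 = 15
Shortest: 11.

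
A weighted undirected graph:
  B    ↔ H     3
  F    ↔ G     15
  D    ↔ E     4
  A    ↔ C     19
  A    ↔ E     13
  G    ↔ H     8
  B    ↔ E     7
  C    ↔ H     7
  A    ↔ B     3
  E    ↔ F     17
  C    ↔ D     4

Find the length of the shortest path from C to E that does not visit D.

Some routes from C to E avoiding D:
C → H → B → E: 7 + 3 + 7 = 17
C → H → B → A → E: 7 + 3 + 3 + 13 = 26
C → A → E: 19 + 13 = 32
C → A → B → E: 19 + 3 + 7 = 29
C → H → G → F → E: 7 + 8 + 15 + 17 = 47
Shortest: 17.

17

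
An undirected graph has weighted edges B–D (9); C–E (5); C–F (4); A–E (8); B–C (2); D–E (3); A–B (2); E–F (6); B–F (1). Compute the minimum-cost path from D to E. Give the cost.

3

Some routes from D to E:
D-E: 3
D-B-F-E: 9 + 1 + 6 = 16
D-B-F-C-E: 9 + 1 + 4 + 5 = 19
D-B-C-E: 9 + 2 + 5 = 16
D-B-A-E: 9 + 2 + 8 = 19
Best route has total 3.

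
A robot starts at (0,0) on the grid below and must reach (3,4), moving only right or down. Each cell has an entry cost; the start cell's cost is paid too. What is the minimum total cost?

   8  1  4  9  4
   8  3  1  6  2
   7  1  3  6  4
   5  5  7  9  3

28

One optimal route is [0,0] → [0,1] → [1,1] → [1,2] → [1,3] → [1,4] → [2,4] → [3,4].
Its cost is 8 + 1 + 3 + 1 + 6 + 2 + 4 + 3 = 28.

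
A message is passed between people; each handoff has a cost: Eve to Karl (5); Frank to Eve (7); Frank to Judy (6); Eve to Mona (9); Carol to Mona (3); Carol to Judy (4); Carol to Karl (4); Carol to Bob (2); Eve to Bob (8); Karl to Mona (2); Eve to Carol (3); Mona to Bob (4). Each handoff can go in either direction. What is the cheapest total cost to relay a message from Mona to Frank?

13

Comparing a few candidate routes:
Mona-Karl-Eve-Frank: 2 + 5 + 7 = 14
Mona-Karl-Carol-Judy-Frank: 2 + 4 + 4 + 6 = 16
Mona-Carol-Eve-Frank: 3 + 3 + 7 = 13
Mona-Carol-Judy-Frank: 3 + 4 + 6 = 13
Mona-Eve-Frank: 9 + 7 = 16
Mona-Karl-Carol-Eve-Frank: 2 + 4 + 3 + 7 = 16
Best route has total 13.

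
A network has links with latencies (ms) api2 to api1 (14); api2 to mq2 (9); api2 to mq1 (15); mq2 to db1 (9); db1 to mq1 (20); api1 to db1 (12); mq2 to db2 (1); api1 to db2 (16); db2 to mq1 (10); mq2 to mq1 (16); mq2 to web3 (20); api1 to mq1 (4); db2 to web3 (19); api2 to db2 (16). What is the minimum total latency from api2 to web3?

Some routes from api2 to web3:
api2→mq2→db2→web3: 9 + 1 + 19 = 29
api2→mq2→web3: 9 + 20 = 29
api2→db2→web3: 16 + 19 = 35
Best route has total 29 ms.

29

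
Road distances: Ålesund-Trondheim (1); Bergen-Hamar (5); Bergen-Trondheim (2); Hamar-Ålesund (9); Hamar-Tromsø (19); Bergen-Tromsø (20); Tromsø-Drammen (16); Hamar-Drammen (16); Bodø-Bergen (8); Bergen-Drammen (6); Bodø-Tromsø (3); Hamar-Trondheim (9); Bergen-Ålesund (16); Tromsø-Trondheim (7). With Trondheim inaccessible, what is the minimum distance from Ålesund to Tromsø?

25

Checking several routes:
Ålesund-Hamar-Tromsø: 9 + 19 = 28
Ålesund-Hamar-Bergen-Bodø-Tromsø: 9 + 5 + 8 + 3 = 25
Ålesund-Bergen-Bodø-Tromsø: 16 + 8 + 3 = 27
Shortest: 25.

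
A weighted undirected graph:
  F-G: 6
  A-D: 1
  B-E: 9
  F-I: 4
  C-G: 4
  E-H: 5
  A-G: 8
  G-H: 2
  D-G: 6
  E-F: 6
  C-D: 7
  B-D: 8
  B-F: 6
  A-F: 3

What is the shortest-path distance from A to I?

Comparing a few candidate routes:
A -> F -> I: 3 + 4 = 7
A -> D -> B -> F -> I: 1 + 8 + 6 + 4 = 19
A -> G -> F -> I: 8 + 6 + 4 = 18
A -> D -> G -> F -> I: 1 + 6 + 6 + 4 = 17
A -> D -> C -> G -> F -> I: 1 + 7 + 4 + 6 + 4 = 22
Best route has total 7.

7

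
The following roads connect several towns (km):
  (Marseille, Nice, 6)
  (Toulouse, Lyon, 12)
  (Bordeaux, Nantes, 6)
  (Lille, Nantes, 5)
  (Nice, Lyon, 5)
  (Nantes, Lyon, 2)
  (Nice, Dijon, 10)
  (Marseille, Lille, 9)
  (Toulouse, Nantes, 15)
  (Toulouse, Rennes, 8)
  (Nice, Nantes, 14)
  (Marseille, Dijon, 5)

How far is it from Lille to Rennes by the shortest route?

Some routes from Lille to Rennes:
Lille-Marseille-Nice-Lyon-Toulouse-Rennes: 9 + 6 + 5 + 12 + 8 = 40
Lille-Marseille-Nice-Lyon-Nantes-Toulouse-Rennes: 9 + 6 + 5 + 2 + 15 + 8 = 45
Lille-Nantes-Toulouse-Rennes: 5 + 15 + 8 = 28
Lille-Marseille-Dijon-Nice-Lyon-Toulouse-Rennes: 9 + 5 + 10 + 5 + 12 + 8 = 49
Lille-Nantes-Nice-Lyon-Toulouse-Rennes: 5 + 14 + 5 + 12 + 8 = 44
Lille-Nantes-Lyon-Toulouse-Rennes: 5 + 2 + 12 + 8 = 27
The minimum is 27 km.

27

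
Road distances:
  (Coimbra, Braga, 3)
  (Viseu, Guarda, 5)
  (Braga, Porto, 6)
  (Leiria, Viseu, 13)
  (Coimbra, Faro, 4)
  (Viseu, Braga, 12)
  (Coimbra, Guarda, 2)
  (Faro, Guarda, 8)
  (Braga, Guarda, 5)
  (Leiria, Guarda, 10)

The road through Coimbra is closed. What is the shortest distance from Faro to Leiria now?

Paths from Faro to Leiria avoiding Coimbra:
Faro - Guarda - Viseu - Leiria: 8 + 5 + 13 = 26
Faro - Guarda - Leiria: 8 + 10 = 18
Faro - Guarda - Braga - Viseu - Leiria: 8 + 5 + 12 + 13 = 38
The minimum is 18.

18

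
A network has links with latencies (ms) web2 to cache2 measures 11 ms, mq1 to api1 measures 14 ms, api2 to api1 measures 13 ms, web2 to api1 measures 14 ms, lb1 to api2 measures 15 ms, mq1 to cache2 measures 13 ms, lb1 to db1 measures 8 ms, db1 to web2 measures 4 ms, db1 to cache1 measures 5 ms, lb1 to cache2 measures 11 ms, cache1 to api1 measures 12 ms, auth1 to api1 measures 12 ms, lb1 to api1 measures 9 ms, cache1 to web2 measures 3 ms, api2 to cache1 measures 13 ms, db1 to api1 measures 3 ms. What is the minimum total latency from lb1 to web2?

12

A few of the lb1→web2 routes:
lb1→api1→db1→cache1→web2: 9 + 3 + 5 + 3 = 20
lb1→db1→cache1→web2: 8 + 5 + 3 = 16
lb1→db1→web2: 8 + 4 = 12
lb1→api1→db1→web2: 9 + 3 + 4 = 16
Best route has total 12 ms.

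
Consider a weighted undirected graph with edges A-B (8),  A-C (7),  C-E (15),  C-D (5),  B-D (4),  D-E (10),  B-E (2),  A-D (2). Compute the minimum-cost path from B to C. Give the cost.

9

Comparing a few candidate routes:
B → E → D → C: 2 + 10 + 5 = 17
B → A → D → C: 8 + 2 + 5 = 15
B → D → A → C: 4 + 2 + 7 = 13
B → E → C: 2 + 15 = 17
B → D → C: 4 + 5 = 9
B → A → C: 8 + 7 = 15
Shortest: 9.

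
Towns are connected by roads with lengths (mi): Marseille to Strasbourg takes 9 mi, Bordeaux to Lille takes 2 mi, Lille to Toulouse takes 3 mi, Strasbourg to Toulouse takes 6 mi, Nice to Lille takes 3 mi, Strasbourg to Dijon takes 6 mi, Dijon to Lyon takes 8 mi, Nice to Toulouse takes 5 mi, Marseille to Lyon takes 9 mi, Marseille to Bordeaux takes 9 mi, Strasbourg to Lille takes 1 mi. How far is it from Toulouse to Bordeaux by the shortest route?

5

Checking several routes:
Toulouse-Strasbourg-Lille-Bordeaux: 6 + 1 + 2 = 9
Toulouse-Nice-Lille-Bordeaux: 5 + 3 + 2 = 10
Toulouse-Lille-Bordeaux: 3 + 2 = 5
Toulouse-Lille-Strasbourg-Marseille-Bordeaux: 3 + 1 + 9 + 9 = 22
The minimum is 5 mi.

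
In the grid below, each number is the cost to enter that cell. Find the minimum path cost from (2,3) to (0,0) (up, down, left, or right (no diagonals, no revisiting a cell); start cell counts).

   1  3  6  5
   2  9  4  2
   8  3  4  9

Take [2,3] [1,3] [1,2] [0,2] [0,1] [0,0] for a total of 9 + 2 + 4 + 6 + 3 + 1 = 25.

25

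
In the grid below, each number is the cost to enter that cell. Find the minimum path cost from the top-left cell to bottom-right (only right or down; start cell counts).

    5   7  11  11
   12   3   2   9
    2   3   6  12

Best path: r0c0 → r0c1 → r1c1 → r1c2 → r2c2 → r2c3
Cost: 5 + 7 + 3 + 2 + 6 + 12 = 35
(Top row then right column would cost 55.)

35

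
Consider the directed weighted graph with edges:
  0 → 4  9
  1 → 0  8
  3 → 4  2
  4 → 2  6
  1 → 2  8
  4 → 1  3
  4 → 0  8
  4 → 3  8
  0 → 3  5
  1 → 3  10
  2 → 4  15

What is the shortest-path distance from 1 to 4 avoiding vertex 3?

Paths from 1 to 4 avoiding 3:
1-2-4: 8 + 15 = 23
1-0-4: 8 + 9 = 17
Best route has total 17.

17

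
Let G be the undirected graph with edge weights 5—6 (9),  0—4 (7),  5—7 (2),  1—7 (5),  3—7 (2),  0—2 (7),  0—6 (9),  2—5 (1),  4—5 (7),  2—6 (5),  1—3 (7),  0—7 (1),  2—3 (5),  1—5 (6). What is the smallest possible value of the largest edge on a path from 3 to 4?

7

Some routes from 3 to 4:
3 - 2 - 0 - 7 - 5 - 4: max(5, 7, 1, 2, 7) = 7
3 - 2 - 0 - 4: max(5, 7, 7) = 7
3 - 2 - 5 - 1 - 7 - 0 - 4: max(5, 1, 6, 5, 1, 7) = 7
3 - 2 - 0 - 7 - 1 - 5 - 4: max(5, 7, 1, 5, 6, 7) = 7
3 - 2 - 5 - 7 - 0 - 4: max(5, 1, 2, 1, 7) = 7
3 - 2 - 5 - 4: max(5, 1, 7) = 7
Best route has worst link 7.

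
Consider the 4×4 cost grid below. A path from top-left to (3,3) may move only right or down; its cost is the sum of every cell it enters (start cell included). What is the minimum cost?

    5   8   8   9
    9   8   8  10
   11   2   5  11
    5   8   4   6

Take r0c0 → r0c1 → r1c1 → r2c1 → r2c2 → r3c2 → r3c3 for a total of 5 + 8 + 8 + 2 + 5 + 4 + 6 = 38.
For comparison, the top-then-right route costs 57.

38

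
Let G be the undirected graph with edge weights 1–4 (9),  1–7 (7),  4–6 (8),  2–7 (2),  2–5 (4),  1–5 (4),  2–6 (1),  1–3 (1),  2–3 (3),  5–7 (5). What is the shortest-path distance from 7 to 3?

5

Some routes from 7 to 3:
7→2→5→1→3: 2 + 4 + 4 + 1 = 11
7→1→3: 7 + 1 = 8
7→5→2→3: 5 + 4 + 3 = 12
7→5→1→3: 5 + 4 + 1 = 10
7→2→3: 2 + 3 = 5
7→1→5→2→3: 7 + 4 + 4 + 3 = 18
Best route has total 5.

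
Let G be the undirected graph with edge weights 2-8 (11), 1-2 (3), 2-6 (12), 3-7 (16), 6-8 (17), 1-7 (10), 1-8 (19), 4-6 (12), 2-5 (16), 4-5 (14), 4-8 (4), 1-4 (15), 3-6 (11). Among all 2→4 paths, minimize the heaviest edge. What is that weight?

11

Comparing a few candidate routes:
2→5→4: max(16, 14) = 16
2→8→4: max(11, 4) = 11
2→6→3→7→1→4: max(12, 11, 16, 10, 15) = 16
2→1→4: max(3, 15) = 15
2→6→4: max(12, 12) = 12
Smallest bottleneck: 11.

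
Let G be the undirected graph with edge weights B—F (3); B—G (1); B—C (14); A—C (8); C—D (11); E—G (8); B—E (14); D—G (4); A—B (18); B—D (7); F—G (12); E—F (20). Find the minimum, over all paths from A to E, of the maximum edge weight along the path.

11

Comparing a few candidate routes:
A - C - D - B - F - G - E: max(8, 11, 7, 3, 12, 8) = 12
A - C - D - G - E: max(8, 11, 4, 8) = 11
A - C - D - B - G - E: max(8, 11, 7, 1, 8) = 11
A - C - D - B - E: max(8, 11, 7, 14) = 14
A - C - D - G - B - E: max(8, 11, 4, 1, 14) = 14
Best route has worst link 11.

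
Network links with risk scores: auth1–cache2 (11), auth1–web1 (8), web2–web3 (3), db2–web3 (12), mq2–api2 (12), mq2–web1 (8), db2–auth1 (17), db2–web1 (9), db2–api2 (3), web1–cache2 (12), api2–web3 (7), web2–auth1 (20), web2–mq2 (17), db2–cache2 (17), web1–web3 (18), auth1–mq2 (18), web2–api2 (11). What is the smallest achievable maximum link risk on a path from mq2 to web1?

8

A few of the mq2→web1 routes:
mq2 → api2 → db2 → web1: max(12, 3, 9) = 12
mq2 → api2 → web2 → web3 → db2 → web1: max(12, 11, 3, 12, 9) = 12
mq2 → web1: max(8) = 8
mq2 → api2 → web3 → db2 → web1: max(12, 7, 12, 9) = 12
Best route has worst link 8.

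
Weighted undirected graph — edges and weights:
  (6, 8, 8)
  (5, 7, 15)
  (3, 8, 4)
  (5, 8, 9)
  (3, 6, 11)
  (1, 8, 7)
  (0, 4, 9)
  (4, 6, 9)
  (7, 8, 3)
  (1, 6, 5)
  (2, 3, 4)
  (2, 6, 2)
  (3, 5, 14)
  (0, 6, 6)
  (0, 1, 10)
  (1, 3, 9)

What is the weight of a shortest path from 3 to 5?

13

Checking several routes:
3 → 1 → 8 → 5: 9 + 7 + 9 = 25
3 → 5: 14
3 → 8 → 5: 4 + 9 = 13
3 → 8 → 7 → 5: 4 + 3 + 15 = 22
3 → 2 → 6 → 8 → 5: 4 + 2 + 8 + 9 = 23
Shortest: 13.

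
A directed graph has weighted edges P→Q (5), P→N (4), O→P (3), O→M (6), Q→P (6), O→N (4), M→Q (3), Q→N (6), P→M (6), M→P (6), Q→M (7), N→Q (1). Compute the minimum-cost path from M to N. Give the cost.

9

Paths from M to N:
M→Q→N: 3 + 6 = 9
M→P→Q→N: 6 + 5 + 6 = 17
M→Q→P→N: 3 + 6 + 4 = 13
M→P→N: 6 + 4 = 10
Best route has total 9.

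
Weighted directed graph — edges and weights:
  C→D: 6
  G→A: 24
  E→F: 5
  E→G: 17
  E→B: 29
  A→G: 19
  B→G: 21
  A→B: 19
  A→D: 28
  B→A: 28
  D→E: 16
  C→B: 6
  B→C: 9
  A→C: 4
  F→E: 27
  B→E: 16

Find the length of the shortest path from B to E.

16

A few of the B→E routes:
B - G - A - C - D - E: 21 + 24 + 4 + 6 + 16 = 71
B - C - D - E: 9 + 6 + 16 = 31
B - A - D - E: 28 + 28 + 16 = 72
B - E: 16
B - A - C - D - E: 28 + 4 + 6 + 16 = 54
The minimum is 16.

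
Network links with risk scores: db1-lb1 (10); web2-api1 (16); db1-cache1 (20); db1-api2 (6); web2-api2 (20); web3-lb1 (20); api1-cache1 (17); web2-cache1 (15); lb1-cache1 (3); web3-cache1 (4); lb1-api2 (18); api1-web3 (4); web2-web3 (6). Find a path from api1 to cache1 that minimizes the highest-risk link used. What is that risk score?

Some routes from api1 to cache1:
api1→web3→cache1: max(4, 4) = 4
api1→web3→web2→cache1: max(4, 6, 15) = 15
api1→web2→web3→cache1: max(16, 6, 4) = 16
api1→cache1: max(17) = 17
api1→web2→cache1: max(16, 15) = 16
Smallest bottleneck: 4.

4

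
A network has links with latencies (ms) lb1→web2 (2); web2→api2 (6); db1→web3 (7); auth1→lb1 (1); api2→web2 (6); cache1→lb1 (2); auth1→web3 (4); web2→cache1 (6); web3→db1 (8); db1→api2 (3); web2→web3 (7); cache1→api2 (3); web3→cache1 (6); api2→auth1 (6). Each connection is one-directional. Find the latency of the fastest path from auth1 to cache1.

9

Paths from auth1 to cache1:
auth1 → lb1 → web2 → web3 → cache1: 1 + 2 + 7 + 6 = 16
auth1 → web3 → cache1: 4 + 6 = 10
auth1 → web3 → db1 → api2 → web2 → cache1: 4 + 8 + 3 + 6 + 6 = 27
auth1 → lb1 → web2 → cache1: 1 + 2 + 6 = 9
The minimum is 9 ms.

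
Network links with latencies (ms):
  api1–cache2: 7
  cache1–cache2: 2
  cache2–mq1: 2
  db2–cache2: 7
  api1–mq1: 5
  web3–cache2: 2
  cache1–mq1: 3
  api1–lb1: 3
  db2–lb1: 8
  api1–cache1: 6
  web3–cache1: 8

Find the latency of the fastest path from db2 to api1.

11

Checking several routes:
db2 -> cache2 -> api1: 7 + 7 = 14
db2 -> cache2 -> mq1 -> api1: 7 + 2 + 5 = 14
db2 -> lb1 -> api1: 8 + 3 = 11
db2 -> cache2 -> cache1 -> api1: 7 + 2 + 6 = 15
Shortest: 11 ms.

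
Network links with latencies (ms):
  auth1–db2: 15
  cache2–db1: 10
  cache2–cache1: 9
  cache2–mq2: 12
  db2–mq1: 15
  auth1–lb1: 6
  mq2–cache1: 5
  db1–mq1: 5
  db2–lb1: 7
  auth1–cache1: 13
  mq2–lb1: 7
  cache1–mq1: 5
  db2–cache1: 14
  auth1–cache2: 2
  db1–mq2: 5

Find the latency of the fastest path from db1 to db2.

19

Some routes from db1 to db2:
db1 → mq1 → cache1 → db2: 5 + 5 + 14 = 24
db1 → mq1 → db2: 5 + 15 = 20
db1 → cache2 → auth1 → lb1 → db2: 10 + 2 + 6 + 7 = 25
db1 → mq2 → cache1 → db2: 5 + 5 + 14 = 24
db1 → mq2 → lb1 → db2: 5 + 7 + 7 = 19
Best route has total 19 ms.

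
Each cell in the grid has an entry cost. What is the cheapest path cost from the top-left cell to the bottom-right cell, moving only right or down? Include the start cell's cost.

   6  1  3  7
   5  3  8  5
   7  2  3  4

One optimal route is (0,0) -> (0,1) -> (1,1) -> (2,1) -> (2,2) -> (2,3).
Its cost is 6 + 1 + 3 + 2 + 3 + 4 = 19.
(Top row then right column would cost 26.)

19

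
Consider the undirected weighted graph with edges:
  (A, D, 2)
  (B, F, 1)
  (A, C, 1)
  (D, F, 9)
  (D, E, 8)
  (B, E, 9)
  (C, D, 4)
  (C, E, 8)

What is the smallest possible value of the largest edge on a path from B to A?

Some routes from B to A:
B - F - D - E - C - A: max(1, 9, 8, 8, 1) = 9
B - E - C - D - A: max(9, 8, 4, 2) = 9
B - E - C - A: max(9, 8, 1) = 9
B - F - D - A: max(1, 9, 2) = 9
B - F - D - C - A: max(1, 9, 4, 1) = 9
Best route has worst link 9.

9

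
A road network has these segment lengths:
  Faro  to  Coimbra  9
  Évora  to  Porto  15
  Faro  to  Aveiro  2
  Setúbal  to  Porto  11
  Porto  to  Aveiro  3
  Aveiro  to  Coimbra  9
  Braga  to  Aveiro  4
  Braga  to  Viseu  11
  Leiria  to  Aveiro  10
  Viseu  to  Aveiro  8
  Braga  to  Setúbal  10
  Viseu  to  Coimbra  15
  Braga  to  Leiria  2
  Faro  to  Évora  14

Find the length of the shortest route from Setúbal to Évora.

A few of the Setúbal→Évora routes:
Setúbal - Braga - Aveiro - Porto - Évora: 10 + 4 + 3 + 15 = 32
Setúbal - Porto - Aveiro - Faro - Évora: 11 + 3 + 2 + 14 = 30
Setúbal - Porto - Évora: 11 + 15 = 26
Setúbal - Braga - Aveiro - Faro - Évora: 10 + 4 + 2 + 14 = 30
Best route has total 26.

26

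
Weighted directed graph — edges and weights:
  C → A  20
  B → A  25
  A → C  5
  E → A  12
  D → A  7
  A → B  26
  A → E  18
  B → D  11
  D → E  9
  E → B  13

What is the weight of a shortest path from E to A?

Routes from E to A:
E→B→D→A: 13 + 11 + 7 = 31
E→A: 12
E→B→A: 13 + 25 = 38
Shortest: 12.

12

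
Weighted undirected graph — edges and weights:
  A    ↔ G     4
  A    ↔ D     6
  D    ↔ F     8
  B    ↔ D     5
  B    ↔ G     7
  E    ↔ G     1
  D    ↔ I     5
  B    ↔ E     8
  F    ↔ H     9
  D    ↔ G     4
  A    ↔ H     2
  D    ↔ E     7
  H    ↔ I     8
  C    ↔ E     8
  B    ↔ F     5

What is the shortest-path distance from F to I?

13

Checking several routes:
F - H - I: 9 + 8 = 17
F - D - I: 8 + 5 = 13
F - B - D - I: 5 + 5 + 5 = 15
F - B - G - D - I: 5 + 7 + 4 + 5 = 21
Shortest: 13.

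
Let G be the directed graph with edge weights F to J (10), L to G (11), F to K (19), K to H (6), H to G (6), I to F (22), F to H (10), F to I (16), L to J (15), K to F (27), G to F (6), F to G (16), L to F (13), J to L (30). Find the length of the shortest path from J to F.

Paths from J to F:
J - L - F: 30 + 13 = 43
J - L - G - F: 30 + 11 + 6 = 47
The minimum is 43.

43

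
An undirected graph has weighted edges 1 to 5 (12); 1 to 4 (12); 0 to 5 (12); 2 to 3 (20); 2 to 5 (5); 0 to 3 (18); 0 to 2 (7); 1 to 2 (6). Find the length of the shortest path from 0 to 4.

25

Comparing a few candidate routes:
0 → 5 → 2 → 1 → 4: 12 + 5 + 6 + 12 = 35
0 → 5 → 1 → 4: 12 + 12 + 12 = 36
0 → 2 → 5 → 1 → 4: 7 + 5 + 12 + 12 = 36
0 → 2 → 1 → 4: 7 + 6 + 12 = 25
The minimum is 25.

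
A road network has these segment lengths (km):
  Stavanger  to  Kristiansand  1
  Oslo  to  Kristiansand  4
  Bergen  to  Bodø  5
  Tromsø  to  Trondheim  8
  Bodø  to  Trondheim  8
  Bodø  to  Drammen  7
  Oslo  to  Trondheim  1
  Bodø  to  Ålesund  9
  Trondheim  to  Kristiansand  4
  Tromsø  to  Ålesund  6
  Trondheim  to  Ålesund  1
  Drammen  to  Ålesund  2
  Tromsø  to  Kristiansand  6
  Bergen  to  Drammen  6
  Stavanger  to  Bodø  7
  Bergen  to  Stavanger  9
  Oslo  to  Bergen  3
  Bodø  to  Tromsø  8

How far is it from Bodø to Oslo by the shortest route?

8

Comparing a few candidate routes:
Bodø→Ålesund→Trondheim→Oslo: 9 + 1 + 1 = 11
Bodø→Bergen→Oslo: 5 + 3 = 8
Bodø→Trondheim→Oslo: 8 + 1 = 9
Best route has total 8 km.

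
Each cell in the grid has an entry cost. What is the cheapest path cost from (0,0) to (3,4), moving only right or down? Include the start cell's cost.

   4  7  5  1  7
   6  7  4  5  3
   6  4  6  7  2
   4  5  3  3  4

31

Take r0c0 r0c1 r0c2 r0c3 r1c3 r1c4 r2c4 r3c4 for a total of 4 + 7 + 5 + 1 + 5 + 3 + 2 + 4 = 31.
(Top row then right column would cost 33.)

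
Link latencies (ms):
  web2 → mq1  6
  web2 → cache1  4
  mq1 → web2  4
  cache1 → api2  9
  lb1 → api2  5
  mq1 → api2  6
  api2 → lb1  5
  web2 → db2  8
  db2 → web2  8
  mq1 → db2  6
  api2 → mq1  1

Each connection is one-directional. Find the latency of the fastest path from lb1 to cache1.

Paths from lb1 to cache1:
lb1 - api2 - mq1 - web2 - cache1: 5 + 1 + 4 + 4 = 14
lb1 - api2 - mq1 - db2 - web2 - cache1: 5 + 1 + 6 + 8 + 4 = 24
The minimum is 14 ms.

14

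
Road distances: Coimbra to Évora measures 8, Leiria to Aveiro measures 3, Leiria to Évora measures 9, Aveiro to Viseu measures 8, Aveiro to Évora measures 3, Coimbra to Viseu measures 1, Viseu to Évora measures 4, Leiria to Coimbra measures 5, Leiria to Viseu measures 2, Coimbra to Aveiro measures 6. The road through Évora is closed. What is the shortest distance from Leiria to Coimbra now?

Comparing a few candidate routes:
Leiria -> Aveiro -> Coimbra: 3 + 6 = 9
Leiria -> Viseu -> Coimbra: 2 + 1 = 3
Leiria -> Coimbra: 5
Leiria -> Aveiro -> Viseu -> Coimbra: 3 + 8 + 1 = 12
The minimum is 3.

3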